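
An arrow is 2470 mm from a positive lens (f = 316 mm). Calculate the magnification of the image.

m = -0.147

1/d_i = 1/f − 1/d_o = 1/(316.0) − 1/(2470) = 0.002760, so d_i = 362.4 mm.
m = −d_i/d_o = −(362.4)/(2470) = -0.147.
The image is real, inverted and reduced, on the far side of the lens.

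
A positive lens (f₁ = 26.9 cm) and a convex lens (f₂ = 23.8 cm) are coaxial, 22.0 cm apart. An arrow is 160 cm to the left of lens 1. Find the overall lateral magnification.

Lens 1: 1/d_i1 = 1/(26.9) − 1/(160) = 0.03092, so d_i1 = 32.34 cm; m₁ = −d_i1/d_o1 = -0.2021.
d_o2 = 22.0 − (32.34) = -10.34 cm (virtual object).
Lens 2: 1/d_i2 = 1/(23.8) − 1/(-10.34) = 0.1387, so d_i2 = 7.208 cm; m₂ = −d_i2/d_o2 = +0.6971.
m = m₁·m₂ = (-0.2021)(+0.6971) = -0.141.

m = -0.141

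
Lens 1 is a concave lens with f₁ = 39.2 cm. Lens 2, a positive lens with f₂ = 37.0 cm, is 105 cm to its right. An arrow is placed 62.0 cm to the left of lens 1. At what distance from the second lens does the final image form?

Lens 1 is diverging, so f₁ = −39.2 cm.
Lens 1: 1/d_i1 = 1/f₁ − 1/d_o1 = 1/(-39.2) − 1/(62.0) = -0.04164, so d_i1 = -24.02 cm.
The intermediate image is 24.02 cm to the left of lens 1 (virtual), which is 105 − (-24.02) = 129.0 cm to the left of lens 2, so d_o2 = +129.0 cm.
Lens 2: 1/d_i2 = 1/f₂ − 1/d_o2 = 1/(37.0) − 1/(129.0) = 0.01928, so d_i2 = 51.9 cm.
The final image is real, 51.9 cm to the right of lens 2 (overall magnification ≈ -0.16).

51.9 cm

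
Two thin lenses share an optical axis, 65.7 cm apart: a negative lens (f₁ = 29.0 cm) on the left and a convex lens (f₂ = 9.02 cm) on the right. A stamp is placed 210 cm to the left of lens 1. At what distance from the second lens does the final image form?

Lens 1 is diverging, so f₁ = −29.0 cm.
Lens 1: 1/d_i1 = 1/f₁ − 1/d_o1 = 1/(-29.0) − 1/(210) = -0.03924, so d_i1 = -25.48 cm.
The intermediate image is 25.48 cm to the left of lens 1 (virtual), which is 65.7 − (-25.48) = 91.18 cm to the left of lens 2, so d_o2 = +91.18 cm.
Lens 2: 1/d_i2 = 1/f₂ − 1/d_o2 = 1/(9.02) − 1/(91.18) = 0.09990, so d_i2 = 10.0 cm.
The final image is real, 10.0 cm to the right of lens 2 (overall magnification ≈ -0.013).

10.0 cm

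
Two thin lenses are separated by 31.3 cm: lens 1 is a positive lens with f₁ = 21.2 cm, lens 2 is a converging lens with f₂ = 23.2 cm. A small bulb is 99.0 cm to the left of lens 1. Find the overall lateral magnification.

m = -0.335

Lens 1: 1/d_i1 = 1/(21.2) − 1/(99.0) = 0.03707, so d_i1 = 26.98 cm; m₁ = −d_i1/d_o1 = -0.2725.
d_o2 = 31.3 − (26.98) = 4.320 cm.
Lens 2: 1/d_i2 = 1/(23.2) − 1/(4.320) = -0.1884, so d_i2 = -5.308 cm; m₂ = −d_i2/d_o2 = +1.229.
m = m₁·m₂ = (-0.2725)(+1.229) = -0.335.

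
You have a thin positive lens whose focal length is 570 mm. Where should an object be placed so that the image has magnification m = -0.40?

m = −d_i/d_o ⇒ d_i = −m·d_o.
1/f = 1/d_o + 1/d_i = 1/d_o − 1/(m·d_o) = (1 − 1/m)/d_o, so d_o = f(1 − 1/m) = (570.0)(1 − 1/(-0.40)) = 2000 mm.

2000 mm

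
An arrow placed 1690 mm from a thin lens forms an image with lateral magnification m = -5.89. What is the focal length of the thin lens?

f = 1440 mm (converging)

m = −d_i/d_o ⇒ d_i = −m·d_o = −(-5.89)·(1690) = 9954 mm.
1/f = 1/d_o + 1/d_i = 1/(1690) + 1/(9954) = 0.0006922, so f = 1440 mm.
Since f is positive, the thin lens is converging.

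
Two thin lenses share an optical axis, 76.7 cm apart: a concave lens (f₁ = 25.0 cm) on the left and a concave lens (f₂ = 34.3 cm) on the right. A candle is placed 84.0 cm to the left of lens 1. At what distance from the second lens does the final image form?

Lens 1 is diverging, so f₁ = −25.0 cm.
Lens 1: 1/d_i1 = 1/f₁ − 1/d_o1 = 1/(-25.0) − 1/(84.0) = -0.05190, so d_i1 = -19.27 cm.
The intermediate image is 19.27 cm to the left of lens 1 (virtual), which is 76.7 − (-19.27) = 95.97 cm to the left of lens 2, so d_o2 = +95.97 cm.
Lens 2 is diverging, so f₂ = −34.3 cm.
Lens 2: 1/d_i2 = 1/f₂ − 1/d_o2 = 1/(-34.3) − 1/(95.97) = -0.03957, so d_i2 = -25.3 cm.
The final image is virtual, 25.3 cm to the left of lens 2 (overall magnification ≈ 0.060).

25.3 cm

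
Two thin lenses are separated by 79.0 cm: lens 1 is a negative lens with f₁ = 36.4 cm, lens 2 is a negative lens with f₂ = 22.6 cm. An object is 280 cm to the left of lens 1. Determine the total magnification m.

f₁ = −36.4 cm (diverging).
Lens 1: 1/d_i1 = 1/(-36.4) − 1/(280) = -0.03104, so d_i1 = -32.21 cm; m₁ = −d_i1/d_o1 = +0.1150.
d_o2 = 79.0 − (-32.21) = 111.2 cm.
f₂ = −22.6 cm (diverging).
Lens 2: 1/d_i2 = 1/(-22.6) − 1/(111.2) = -0.05324, so d_i2 = -18.78 cm; m₂ = −d_i2/d_o2 = +0.1689.
m = m₁·m₂ = (+0.1150)(+0.1689) = +0.0194.

m = +0.0194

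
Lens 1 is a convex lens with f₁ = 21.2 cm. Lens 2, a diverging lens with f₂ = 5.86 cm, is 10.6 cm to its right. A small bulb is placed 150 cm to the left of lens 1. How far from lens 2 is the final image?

Lens 1: 1/d_i1 = 1/f₁ − 1/d_o1 = 1/(21.2) − 1/(150) = 0.04050, so d_i1 = 24.69 cm.
The intermediate image is 24.69 cm to the right of lens 1, which lies 14.09 cm to the right of lens 2 — a virtual object — so d_o2 = −14.09 cm.
Lens 2 is diverging, so f₂ = −5.86 cm.
Lens 2: 1/d_i2 = 1/f₂ − 1/d_o2 = 1/(-5.86) − 1/(-14.09) = -0.09968, so d_i2 = -10.0 cm.
The final image is virtual, 10.0 cm to the left of lens 2 (overall magnification ≈ 0.12).

10.0 cm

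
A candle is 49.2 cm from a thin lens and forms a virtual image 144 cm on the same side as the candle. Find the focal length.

Virtual image ⇒ d_i = −144 cm.
1/f = 1/d_o + 1/d_i = 1/(49.2) + 1/(-144) = 0.01338, so f = 74.7 cm.
Since f is positive, the thin lens is converging.

f = 74.7 cm (converging)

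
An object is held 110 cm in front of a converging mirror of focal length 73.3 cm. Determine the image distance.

220 cm

Mirror equation: 1/d_i = 1/f − 1/d_o = 1/(73.30) − 1/(110) = 0.01364 − 0.009091 = 0.004552, so d_i = 220 cm.
The image is real, inverted and enlarged, in front of the mirror.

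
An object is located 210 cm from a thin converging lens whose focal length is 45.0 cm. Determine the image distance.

Lens equation: 1/s_i = 1/f − 1/s_o = 1/(45.00) − 1/(210) = 0.02222 − 0.004762 = 0.01746, so s_i = 57.3 cm.
The image is real, inverted and reduced, on the far side of the lens.

57.3 cm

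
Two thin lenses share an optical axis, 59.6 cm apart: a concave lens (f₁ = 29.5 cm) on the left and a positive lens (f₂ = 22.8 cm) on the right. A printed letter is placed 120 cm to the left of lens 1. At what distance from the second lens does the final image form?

31.4 cm

Lens 1 is diverging, so f₁ = −29.5 cm.
Lens 1: 1/d_i1 = 1/f₁ − 1/d_o1 = 1/(-29.5) − 1/(120) = -0.04223, so d_i1 = -23.68 cm.
The intermediate image is 23.68 cm to the left of lens 1 (virtual), which is 59.6 − (-23.68) = 83.28 cm to the left of lens 2, so d_o2 = +83.28 cm.
Lens 2: 1/d_i2 = 1/f₂ − 1/d_o2 = 1/(22.8) − 1/(83.28) = 0.03185, so d_i2 = 31.4 cm.
The final image is real, 31.4 cm to the right of lens 2 (overall magnification ≈ -0.074).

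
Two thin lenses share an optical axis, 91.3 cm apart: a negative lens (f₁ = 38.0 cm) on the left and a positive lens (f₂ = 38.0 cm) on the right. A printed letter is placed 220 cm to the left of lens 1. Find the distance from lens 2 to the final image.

54.8 cm

Lens 1 is diverging, so f₁ = −38.0 cm.
Lens 1: 1/d_i1 = 1/f₁ − 1/d_o1 = 1/(-38.0) − 1/(220) = -0.03086, so d_i1 = -32.40 cm.
The intermediate image is 32.40 cm to the left of lens 1 (virtual), which is 91.3 − (-32.40) = 123.7 cm to the left of lens 2, so d_o2 = +123.7 cm.
Lens 2: 1/d_i2 = 1/f₂ − 1/d_o2 = 1/(38.0) − 1/(123.7) = 0.01823, so d_i2 = 54.8 cm.
The final image is real, 54.8 cm to the right of lens 2 (overall magnification ≈ -0.065).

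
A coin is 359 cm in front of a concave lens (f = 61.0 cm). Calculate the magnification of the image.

For a concave lens, f = -61.0 cm.
1/d_i = 1/f − 1/d_o = 1/(-61.00) − 1/(359) = -0.01918, so d_i = -52.14 cm.
m = −d_i/d_o = −(-52.14)/(359) = +0.145.
The image is virtual, upright and reduced, on the same side as the object.

m = +0.145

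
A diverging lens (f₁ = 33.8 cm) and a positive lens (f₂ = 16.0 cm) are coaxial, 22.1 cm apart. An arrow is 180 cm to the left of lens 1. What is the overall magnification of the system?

f₁ = −33.8 cm (diverging).
Lens 1: 1/d_i1 = 1/(-33.8) − 1/(180) = -0.03514, so d_i1 = -28.46 cm; m₁ = −d_i1/d_o1 = +0.1581.
d_o2 = 22.1 − (-28.46) = 50.56 cm.
Lens 2: 1/d_i2 = 1/(16.0) − 1/(50.56) = 0.04272, so d_i2 = 23.41 cm; m₂ = −d_i2/d_o2 = -0.4630.
m = m₁·m₂ = (+0.1581)(-0.4630) = -0.0732.

m = -0.0732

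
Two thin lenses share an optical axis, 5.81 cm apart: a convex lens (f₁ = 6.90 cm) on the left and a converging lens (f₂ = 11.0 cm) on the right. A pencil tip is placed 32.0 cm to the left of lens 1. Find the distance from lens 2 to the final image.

2.35 cm

Lens 1: 1/d_i1 = 1/f₁ − 1/d_o1 = 1/(6.90) − 1/(32.0) = 0.1137, so d_i1 = 8.797 cm.
The intermediate image is 8.797 cm to the right of lens 1, which lies 2.987 cm to the right of lens 2 — a virtual object — so d_o2 = −2.987 cm.
Lens 2: 1/d_i2 = 1/f₂ − 1/d_o2 = 1/(11.0) − 1/(-2.987) = 0.4257, so d_i2 = 2.35 cm.
The final image is real, 2.35 cm to the right of lens 2 (overall magnification ≈ -0.22).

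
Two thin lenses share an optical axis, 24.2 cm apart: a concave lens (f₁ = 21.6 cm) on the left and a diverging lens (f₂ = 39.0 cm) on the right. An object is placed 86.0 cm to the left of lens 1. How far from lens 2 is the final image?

20.1 cm

Lens 1 is diverging, so f₁ = −21.6 cm.
Lens 1: 1/d_i1 = 1/f₁ − 1/d_o1 = 1/(-21.6) − 1/(86.0) = -0.05792, so d_i1 = -17.26 cm.
The intermediate image is 17.26 cm to the left of lens 1 (virtual), which is 24.2 − (-17.26) = 41.46 cm to the left of lens 2, so d_o2 = +41.46 cm.
Lens 2 is diverging, so f₂ = −39.0 cm.
Lens 2: 1/d_i2 = 1/f₂ − 1/d_o2 = 1/(-39.0) − 1/(41.46) = -0.04976, so d_i2 = -20.1 cm.
The final image is virtual, 20.1 cm to the left of lens 2 (overall magnification ≈ 0.097).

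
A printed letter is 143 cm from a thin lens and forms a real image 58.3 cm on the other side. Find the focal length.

f = 41.4 cm (converging)

Real image ⇒ d_i = +58.3 cm.
1/f = 1/d_o + 1/d_i = 1/(143) + 1/(58.3) = 0.02415, so f = 41.4 cm.
Since f is positive, the thin lens is converging.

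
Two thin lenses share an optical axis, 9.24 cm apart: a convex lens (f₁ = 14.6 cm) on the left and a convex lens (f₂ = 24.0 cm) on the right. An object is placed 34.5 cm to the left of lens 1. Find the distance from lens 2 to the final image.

Lens 1: 1/d_i1 = 1/f₁ − 1/d_o1 = 1/(14.6) − 1/(34.5) = 0.03951, so d_i1 = 25.31 cm.
The intermediate image is 25.31 cm to the right of lens 1, which lies 16.07 cm to the right of lens 2 — a virtual object — so d_o2 = −16.07 cm.
Lens 2: 1/d_i2 = 1/f₂ − 1/d_o2 = 1/(24.0) − 1/(-16.07) = 0.1039, so d_i2 = 9.63 cm.
The final image is real, 9.63 cm to the right of lens 2 (overall magnification ≈ -0.44).

9.63 cm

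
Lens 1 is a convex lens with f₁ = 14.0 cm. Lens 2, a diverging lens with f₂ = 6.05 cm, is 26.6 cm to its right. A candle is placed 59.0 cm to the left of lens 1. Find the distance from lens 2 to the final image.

3.49 cm

Lens 1: 1/d_i1 = 1/f₁ − 1/d_o1 = 1/(14.0) − 1/(59.0) = 0.05448, so d_i1 = 18.36 cm.
The intermediate image is 18.36 cm to the right of lens 1, which is 26.6 − (18.36) = 8.240 cm to the left of lens 2, so d_o2 = +8.240 cm.
Lens 2 is diverging, so f₂ = −6.05 cm.
Lens 2: 1/d_i2 = 1/f₂ − 1/d_o2 = 1/(-6.05) − 1/(8.240) = -0.2866, so d_i2 = -3.49 cm.
The final image is virtual, 3.49 cm to the left of lens 2 (overall magnification ≈ -0.13).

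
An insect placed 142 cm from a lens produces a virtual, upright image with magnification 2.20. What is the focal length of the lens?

f = 260 cm (converging)

m = −d_i/d_o ⇒ d_i = −m·d_o = −(+2.20)·(142) = -312.4 cm.
1/f = 1/d_o + 1/d_i = 1/(142) + 1/(-312.4) = 0.003841, so f = 260 cm.
Since f is positive, the lens is converging.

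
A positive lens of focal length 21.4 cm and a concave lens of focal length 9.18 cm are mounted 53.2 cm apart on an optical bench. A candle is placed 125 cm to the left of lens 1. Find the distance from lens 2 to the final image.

6.87 cm

Lens 1: 1/d_i1 = 1/f₁ − 1/d_o1 = 1/(21.4) − 1/(125) = 0.03873, so d_i1 = 25.82 cm.
The intermediate image is 25.82 cm to the right of lens 1, which is 53.2 − (25.82) = 27.38 cm to the left of lens 2, so d_o2 = +27.38 cm.
Lens 2 is diverging, so f₂ = −9.18 cm.
Lens 2: 1/d_i2 = 1/f₂ − 1/d_o2 = 1/(-9.18) − 1/(27.38) = -0.1455, so d_i2 = -6.87 cm.
The final image is virtual, 6.87 cm to the left of lens 2 (overall magnification ≈ -0.052).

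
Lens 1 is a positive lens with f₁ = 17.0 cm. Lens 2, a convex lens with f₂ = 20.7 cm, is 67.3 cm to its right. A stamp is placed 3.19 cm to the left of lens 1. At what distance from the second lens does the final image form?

Lens 1: 1/d_i1 = 1/f₁ − 1/d_o1 = 1/(17.0) − 1/(3.19) = -0.2547, so d_i1 = -3.927 cm.
The intermediate image is 3.927 cm to the left of lens 1 (virtual), which is 67.3 − (-3.927) = 71.23 cm to the left of lens 2, so d_o2 = +71.23 cm.
Lens 2: 1/d_i2 = 1/f₂ − 1/d_o2 = 1/(20.7) − 1/(71.23) = 0.03427, so d_i2 = 29.2 cm.
The final image is real, 29.2 cm to the right of lens 2 (overall magnification ≈ -0.50).

29.2 cm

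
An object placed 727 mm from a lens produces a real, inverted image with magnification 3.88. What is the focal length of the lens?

f = 578 mm (converging)

m = −d_i/d_o ⇒ d_i = −m·d_o = −(-3.88)·(727) = 2821 mm.
1/f = 1/d_o + 1/d_i = 1/(727) + 1/(2821) = 0.001730, so f = 578 mm.
Since f is positive, the lens is converging.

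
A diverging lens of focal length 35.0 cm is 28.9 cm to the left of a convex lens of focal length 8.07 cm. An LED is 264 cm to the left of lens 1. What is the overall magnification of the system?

f₁ = −35.0 cm (diverging).
Lens 1: 1/d_i1 = 1/(-35.0) − 1/(264) = -0.03236, so d_i1 = -30.90 cm; m₁ = −d_i1/d_o1 = +0.1170.
d_o2 = 28.9 − (-30.90) = 59.80 cm.
Lens 2: 1/d_i2 = 1/(8.07) − 1/(59.80) = 0.1072, so d_i2 = 9.329 cm; m₂ = −d_i2/d_o2 = -0.1560.
m = m₁·m₂ = (+0.1170)(-0.1560) = -0.0183.

m = -0.0183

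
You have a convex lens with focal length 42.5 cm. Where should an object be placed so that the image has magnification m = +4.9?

m = −d_i/d_o ⇒ d_i = −m·d_o.
1/f = 1/d_o + 1/d_i = 1/d_o − 1/(m·d_o) = (1 − 1/m)/d_o, so d_o = f(1 − 1/m) = (42.50)(1 − 1/(+4.9)) = 33.8 cm.

33.8 cm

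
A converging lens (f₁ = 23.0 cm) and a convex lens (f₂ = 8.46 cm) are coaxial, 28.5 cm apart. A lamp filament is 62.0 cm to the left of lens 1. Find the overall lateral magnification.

m = -0.302

Lens 1: 1/d_i1 = 1/(23.0) − 1/(62.0) = 0.02735, so d_i1 = 36.56 cm; m₁ = −d_i1/d_o1 = -0.5897.
d_o2 = 28.5 − (36.56) = -8.060 cm (virtual object).
Lens 2: 1/d_i2 = 1/(8.46) − 1/(-8.060) = 0.2423, so d_i2 = 4.128 cm; m₂ = −d_i2/d_o2 = +0.5121.
m = m₁·m₂ = (-0.5897)(+0.5121) = -0.302.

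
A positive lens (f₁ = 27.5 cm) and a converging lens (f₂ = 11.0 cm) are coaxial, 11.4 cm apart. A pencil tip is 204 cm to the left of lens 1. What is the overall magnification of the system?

Lens 1: 1/d_i1 = 1/(27.5) − 1/(204) = 0.03146, so d_i1 = 31.78 cm; m₁ = −d_i1/d_o1 = -0.1558.
d_o2 = 11.4 − (31.78) = -20.38 cm (virtual object).
Lens 2: 1/d_i2 = 1/(11.0) − 1/(-20.38) = 0.1400, so d_i2 = 7.144 cm; m₂ = −d_i2/d_o2 = +0.3505.
m = m₁·m₂ = (-0.1558)(+0.3505) = -0.0546.

m = -0.0546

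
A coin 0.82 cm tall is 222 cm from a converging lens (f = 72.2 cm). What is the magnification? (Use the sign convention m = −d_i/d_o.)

1/d_i = 1/f − 1/d_o = 1/(72.20) − 1/(222) = 0.009346, so d_i = 107.0 cm.
m = −d_i/d_o = −(107.0)/(222) = -0.482.
The image is real, inverted and reduced, on the far side of the lens.

m = -0.482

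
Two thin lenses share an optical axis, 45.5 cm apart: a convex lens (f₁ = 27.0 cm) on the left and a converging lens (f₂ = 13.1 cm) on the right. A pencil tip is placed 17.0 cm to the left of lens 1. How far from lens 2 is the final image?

Lens 1: 1/d_i1 = 1/f₁ − 1/d_o1 = 1/(27.0) − 1/(17.0) = -0.02179, so d_i1 = -45.90 cm.
The intermediate image is 45.90 cm to the left of lens 1 (virtual), which is 45.5 − (-45.90) = 91.40 cm to the left of lens 2, so d_o2 = +91.40 cm.
Lens 2: 1/d_i2 = 1/f₂ − 1/d_o2 = 1/(13.1) − 1/(91.40) = 0.06539, so d_i2 = 15.3 cm.
The final image is real, 15.3 cm to the right of lens 2 (overall magnification ≈ -0.45).

15.3 cm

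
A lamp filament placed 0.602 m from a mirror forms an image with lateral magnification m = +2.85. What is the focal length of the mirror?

m = −d_i/d_o ⇒ d_i = −m·d_o = −(+2.85)·(0.602) = -1.716 m.
1/f = 1/d_o + 1/d_i = 1/(0.602) + 1/(-1.716) = 1.078, so f = 0.927 m.
Since f is positive, the mirror is concave.

f = 0.927 m (concave)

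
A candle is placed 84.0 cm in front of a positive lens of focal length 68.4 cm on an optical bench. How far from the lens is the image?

368 cm

Thin-lens equation: 1/d_i = 1/f − 1/d_o = 1/(68.40) − 1/(84.0) = 0.01462 − 0.01190 = 0.002715, so d_i = 368 cm.
The image is real, inverted and enlarged, on the far side of the lens.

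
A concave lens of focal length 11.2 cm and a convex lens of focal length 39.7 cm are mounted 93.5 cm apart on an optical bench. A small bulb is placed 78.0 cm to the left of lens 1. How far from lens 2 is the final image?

Lens 1 is diverging, so f₁ = −11.2 cm.
Lens 1: 1/d_i1 = 1/f₁ − 1/d_o1 = 1/(-11.2) − 1/(78.0) = -0.1021, so d_i1 = -9.794 cm.
The intermediate image is 9.794 cm to the left of lens 1 (virtual), which is 93.5 − (-9.794) = 103.3 cm to the left of lens 2, so d_o2 = +103.3 cm.
Lens 2: 1/d_i2 = 1/f₂ − 1/d_o2 = 1/(39.7) − 1/(103.3) = 0.01551, so d_i2 = 64.5 cm.
The final image is real, 64.5 cm to the right of lens 2 (overall magnification ≈ -0.078).

64.5 cm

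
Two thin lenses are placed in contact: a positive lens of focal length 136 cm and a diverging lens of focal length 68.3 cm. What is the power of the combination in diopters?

P = -0.729 D

P₁ = 1/f₁ = 1/(1.36 m) = +0.7353 D; P₂ = 1/f₂ = 1/(-0.683 m) = -1.464 D.
For thin lenses in contact, P = P₁ + P₂ = (+0.7353) + (-1.464) = -0.729 D.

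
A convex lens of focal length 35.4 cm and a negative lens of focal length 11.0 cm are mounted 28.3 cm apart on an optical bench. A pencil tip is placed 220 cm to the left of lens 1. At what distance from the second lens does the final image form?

52.9 cm

Lens 1: 1/d_i1 = 1/f₁ − 1/d_o1 = 1/(35.4) − 1/(220) = 0.02370, so d_i1 = 42.19 cm.
The intermediate image is 42.19 cm to the right of lens 1, which lies 13.89 cm to the right of lens 2 — a virtual object — so d_o2 = −13.89 cm.
Lens 2 is diverging, so f₂ = −11.0 cm.
Lens 2: 1/d_i2 = 1/f₂ − 1/d_o2 = 1/(-11.0) − 1/(-13.89) = -0.01891, so d_i2 = -52.9 cm.
The final image is virtual, 52.9 cm to the left of lens 2 (overall magnification ≈ 0.73).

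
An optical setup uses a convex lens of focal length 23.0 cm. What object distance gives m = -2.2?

m = −d_i/d_o ⇒ d_i = −m·d_o.
1/f = 1/d_o + 1/d_i = 1/d_o − 1/(m·d_o) = (1 − 1/m)/d_o, so d_o = f(1 − 1/m) = (23.00)(1 − 1/(-2.2)) = 33.5 cm.

33.5 cm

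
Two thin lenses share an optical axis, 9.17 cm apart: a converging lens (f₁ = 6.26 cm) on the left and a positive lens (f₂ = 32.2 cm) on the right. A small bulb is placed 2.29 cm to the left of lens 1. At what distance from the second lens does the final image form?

Lens 1: 1/d_i1 = 1/f₁ − 1/d_o1 = 1/(6.26) − 1/(2.29) = -0.2769, so d_i1 = -3.611 cm.
The intermediate image is 3.611 cm to the left of lens 1 (virtual), which is 9.17 − (-3.611) = 12.78 cm to the left of lens 2, so d_o2 = +12.78 cm.
Lens 2: 1/d_i2 = 1/f₂ − 1/d_o2 = 1/(32.2) − 1/(12.78) = -0.04719, so d_i2 = -21.2 cm.
The final image is virtual, 21.2 cm to the left of lens 2 (overall magnification ≈ 2.6).

21.2 cm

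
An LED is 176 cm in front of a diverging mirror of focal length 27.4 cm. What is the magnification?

m = +0.135

For a diverging mirror, f = -27.4 cm.
1/d_i = 1/f − 1/d_o = 1/(-27.40) − 1/(176) = -0.04218, so d_i = -23.71 cm.
m = −d_i/d_o = −(-23.71)/(176) = +0.135.
The image is virtual, upright and reduced, behind the mirror.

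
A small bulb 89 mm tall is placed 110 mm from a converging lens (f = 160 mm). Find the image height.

1/d_i = 1/f − 1/d_o = 1/(160.0) − 1/(110) = -0.002841, so d_i = -352.0 mm.
m = −d_i/d_o = +3.200.
|h_i| = |m|·h_o = 3.200 × 89 = 285 mm. The image is virtual, upright and enlarged, on the same side as the object.

285 mm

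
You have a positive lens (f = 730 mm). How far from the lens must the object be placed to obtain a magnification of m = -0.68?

m = −d_i/d_o ⇒ d_i = −m·d_o.
1/f = 1/d_o + 1/d_i = 1/d_o − 1/(m·d_o) = (1 − 1/m)/d_o, so d_o = f(1 − 1/m) = (730.0)(1 − 1/(-0.68)) = 1800 mm.

1800 mm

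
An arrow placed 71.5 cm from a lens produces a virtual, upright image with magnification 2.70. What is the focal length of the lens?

f = 114 cm (converging)

m = −d_i/d_o ⇒ d_i = −m·d_o = −(+2.70)·(71.5) = -193.1 cm.
1/f = 1/d_o + 1/d_i = 1/(71.5) + 1/(-193.1) = 0.008807, so f = 114 cm.
Since f is positive, the lens is converging.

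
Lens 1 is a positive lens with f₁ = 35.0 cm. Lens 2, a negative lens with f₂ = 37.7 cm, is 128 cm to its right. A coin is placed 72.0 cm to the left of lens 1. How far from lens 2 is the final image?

23.1 cm

Lens 1: 1/d_i1 = 1/f₁ − 1/d_o1 = 1/(35.0) − 1/(72.0) = 0.01468, so d_i1 = 68.11 cm.
The intermediate image is 68.11 cm to the right of lens 1, which is 128 − (68.11) = 59.89 cm to the left of lens 2, so d_o2 = +59.89 cm.
Lens 2 is diverging, so f₂ = −37.7 cm.
Lens 2: 1/d_i2 = 1/f₂ − 1/d_o2 = 1/(-37.7) − 1/(59.89) = -0.04322, so d_i2 = -23.1 cm.
The final image is virtual, 23.1 cm to the left of lens 2 (overall magnification ≈ -0.37).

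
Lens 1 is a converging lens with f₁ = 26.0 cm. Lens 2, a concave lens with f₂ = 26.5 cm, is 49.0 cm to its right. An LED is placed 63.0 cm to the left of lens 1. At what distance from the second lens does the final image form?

Lens 1: 1/d_i1 = 1/f₁ − 1/d_o1 = 1/(26.0) − 1/(63.0) = 0.02259, so d_i1 = 44.27 cm.
The intermediate image is 44.27 cm to the right of lens 1, which is 49.0 − (44.27) = 4.730 cm to the left of lens 2, so d_o2 = +4.730 cm.
Lens 2 is diverging, so f₂ = −26.5 cm.
Lens 2: 1/d_i2 = 1/f₂ − 1/d_o2 = 1/(-26.5) − 1/(4.730) = -0.2492, so d_i2 = -4.01 cm.
The final image is virtual, 4.01 cm to the left of lens 2 (overall magnification ≈ -0.60).

4.01 cm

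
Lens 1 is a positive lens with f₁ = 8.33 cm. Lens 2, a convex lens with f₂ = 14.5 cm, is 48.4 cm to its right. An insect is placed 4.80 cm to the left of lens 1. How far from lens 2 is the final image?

Lens 1: 1/d_i1 = 1/f₁ − 1/d_o1 = 1/(8.33) − 1/(4.80) = -0.08829, so d_i1 = -11.33 cm.
The intermediate image is 11.33 cm to the left of lens 1 (virtual), which is 48.4 − (-11.33) = 59.73 cm to the left of lens 2, so d_o2 = +59.73 cm.
Lens 2: 1/d_i2 = 1/f₂ − 1/d_o2 = 1/(14.5) − 1/(59.73) = 0.05222, so d_i2 = 19.1 cm.
The final image is real, 19.1 cm to the right of lens 2 (overall magnification ≈ -0.76).

19.1 cm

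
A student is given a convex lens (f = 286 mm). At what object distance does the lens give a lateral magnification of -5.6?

m = −d_i/d_o ⇒ d_i = −m·d_o.
1/f = 1/d_o + 1/d_i = 1/d_o − 1/(m·d_o) = (1 − 1/m)/d_o, so d_o = f(1 − 1/m) = (286.0)(1 − 1/(-5.6)) = 337 mm.

337 mm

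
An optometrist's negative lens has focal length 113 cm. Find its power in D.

P = -0.885 D

For a negative lens, f = −113 cm.
f = -113 cm = -1.13 m.
P = 1/f = 1/(-1.13 m) = -0.885 D.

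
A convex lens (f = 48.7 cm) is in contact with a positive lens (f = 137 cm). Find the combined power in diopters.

P₁ = 1/f₁ = 1/(0.487 m) = +2.053 D; P₂ = 1/f₂ = 1/(1.37 m) = +0.7299 D.
For thin lenses in contact, P = P₁ + P₂ = (+2.053) + (+0.7299) = +2.78 D.

P = +2.78 D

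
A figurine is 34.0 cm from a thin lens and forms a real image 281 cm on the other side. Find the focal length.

f = 30.3 cm (converging)

Real image ⇒ d_i = +281 cm.
1/f = 1/d_o + 1/d_i = 1/(34.0) + 1/(281) = 0.03297, so f = 30.3 cm.
Since f is positive, the thin lens is converging.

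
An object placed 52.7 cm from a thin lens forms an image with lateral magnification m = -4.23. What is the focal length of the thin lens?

f = 42.6 cm (converging)

m = −d_i/d_o ⇒ d_i = −m·d_o = −(-4.23)·(52.7) = 222.9 cm.
1/f = 1/d_o + 1/d_i = 1/(52.7) + 1/(222.9) = 0.02346, so f = 42.6 cm.
Since f is positive, the thin lens is converging.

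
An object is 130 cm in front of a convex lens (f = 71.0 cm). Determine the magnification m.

m = -1.20

1/d_i = 1/f − 1/d_o = 1/(71.00) − 1/(130) = 0.006392, so d_i = 156.4 cm.
m = −d_i/d_o = −(156.4)/(130) = -1.20.
The image is real, inverted and enlarged, on the far side of the lens.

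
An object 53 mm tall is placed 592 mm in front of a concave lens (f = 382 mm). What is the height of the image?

20.8 mm

For a concave lens, f = -382 mm.
1/d_i = 1/f − 1/d_o = 1/(-382.0) − 1/(592) = -0.004307, so d_i = -232.2 mm.
m = −d_i/d_o = +0.3922.
|h_i| = |m|·h_o = 0.3922 × 53 = 20.8 mm. The image is virtual, upright and reduced, on the same side as the object.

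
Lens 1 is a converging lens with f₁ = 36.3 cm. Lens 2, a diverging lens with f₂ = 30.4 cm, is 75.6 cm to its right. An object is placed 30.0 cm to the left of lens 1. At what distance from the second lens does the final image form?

Lens 1: 1/d_i1 = 1/f₁ − 1/d_o1 = 1/(36.3) − 1/(30.0) = -0.005785, so d_i1 = -172.9 cm.
The intermediate image is 172.9 cm to the left of lens 1 (virtual), which is 75.6 − (-172.9) = 248.5 cm to the left of lens 2, so d_o2 = +248.5 cm.
Lens 2 is diverging, so f₂ = −30.4 cm.
Lens 2: 1/d_i2 = 1/f₂ − 1/d_o2 = 1/(-30.4) − 1/(248.5) = -0.03692, so d_i2 = -27.1 cm.
The final image is virtual, 27.1 cm to the left of lens 2 (overall magnification ≈ 0.63).

27.1 cm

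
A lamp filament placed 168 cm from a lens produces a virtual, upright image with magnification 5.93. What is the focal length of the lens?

f = 202 cm (converging)

m = −d_i/d_o ⇒ d_i = −m·d_o = −(+5.93)·(168) = -996.2 cm.
1/f = 1/d_o + 1/d_i = 1/(168) + 1/(-996.2) = 0.004949, so f = 202 cm.
Since f is positive, the lens is converging.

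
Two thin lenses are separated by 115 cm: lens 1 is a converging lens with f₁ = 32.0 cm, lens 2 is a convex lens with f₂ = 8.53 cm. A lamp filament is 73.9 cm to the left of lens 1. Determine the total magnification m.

Lens 1: 1/d_i1 = 1/(32.0) − 1/(73.9) = 0.01772, so d_i1 = 56.44 cm; m₁ = −d_i1/d_o1 = -0.7637.
d_o2 = 115 − (56.44) = 58.56 cm.
Lens 2: 1/d_i2 = 1/(8.53) − 1/(58.56) = 0.1002, so d_i2 = 9.984 cm; m₂ = −d_i2/d_o2 = -0.1705.
m = m₁·m₂ = (-0.7637)(-0.1705) = +0.130.

m = +0.130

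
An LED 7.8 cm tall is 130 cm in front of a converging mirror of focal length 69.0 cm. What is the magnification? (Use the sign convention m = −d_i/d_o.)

1/d_i = 1/f − 1/d_o = 1/(69.00) − 1/(130) = 0.006800, so d_i = 147.0 cm.
m = −d_i/d_o = −(147.0)/(130) = -1.13.
The image is real, inverted and enlarged, in front of the mirror.

m = -1.13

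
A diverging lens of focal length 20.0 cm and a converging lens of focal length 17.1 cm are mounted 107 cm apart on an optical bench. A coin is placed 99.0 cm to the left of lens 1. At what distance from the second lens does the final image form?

Lens 1 is diverging, so f₁ = −20.0 cm.
Lens 1: 1/d_i1 = 1/f₁ − 1/d_o1 = 1/(-20.0) − 1/(99.0) = -0.06010, so d_i1 = -16.64 cm.
The intermediate image is 16.64 cm to the left of lens 1 (virtual), which is 107 − (-16.64) = 123.6 cm to the left of lens 2, so d_o2 = +123.6 cm.
Lens 2: 1/d_i2 = 1/f₂ − 1/d_o2 = 1/(17.1) − 1/(123.6) = 0.05039, so d_i2 = 19.8 cm.
The final image is real, 19.8 cm to the right of lens 2 (overall magnification ≈ -0.027).

19.8 cm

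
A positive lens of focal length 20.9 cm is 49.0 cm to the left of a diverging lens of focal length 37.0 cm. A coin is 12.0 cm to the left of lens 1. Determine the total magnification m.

m = +0.761

Lens 1: 1/d_i1 = 1/(20.9) − 1/(12.0) = -0.03549, so d_i1 = -28.18 cm; m₁ = −d_i1/d_o1 = +2.348.
d_o2 = 49.0 − (-28.18) = 77.18 cm.
f₂ = −37.0 cm (diverging).
Lens 2: 1/d_i2 = 1/(-37.0) − 1/(77.18) = -0.03998, so d_i2 = -25.01 cm; m₂ = −d_i2/d_o2 = +0.3240.
m = m₁·m₂ = (+2.348)(+0.3240) = +0.761.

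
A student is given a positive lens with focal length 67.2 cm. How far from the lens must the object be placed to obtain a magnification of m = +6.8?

m = −d_i/d_o ⇒ d_i = −m·d_o.
1/f = 1/d_o + 1/d_i = 1/d_o − 1/(m·d_o) = (1 − 1/m)/d_o, so d_o = f(1 − 1/m) = (67.20)(1 − 1/(+6.8)) = 57.3 cm.

57.3 cm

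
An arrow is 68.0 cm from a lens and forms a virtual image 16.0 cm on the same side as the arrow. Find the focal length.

f = -20.9 cm (diverging)

Virtual image ⇒ d_i = −16.0 cm.
1/f = 1/d_o + 1/d_i = 1/(68.0) + 1/(-16.0) = -0.04779, so f = -20.9 cm.
Since f is negative, the lens is diverging.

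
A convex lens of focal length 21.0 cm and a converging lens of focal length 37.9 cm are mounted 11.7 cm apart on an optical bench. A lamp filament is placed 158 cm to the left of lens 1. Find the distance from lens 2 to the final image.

9.41 cm

Lens 1: 1/d_i1 = 1/f₁ − 1/d_o1 = 1/(21.0) − 1/(158) = 0.04129, so d_i1 = 24.22 cm.
The intermediate image is 24.22 cm to the right of lens 1, which lies 12.52 cm to the right of lens 2 — a virtual object — so d_o2 = −12.52 cm.
Lens 2: 1/d_i2 = 1/f₂ − 1/d_o2 = 1/(37.9) − 1/(-12.52) = 0.1063, so d_i2 = 9.41 cm.
The final image is real, 9.41 cm to the right of lens 2 (overall magnification ≈ -0.12).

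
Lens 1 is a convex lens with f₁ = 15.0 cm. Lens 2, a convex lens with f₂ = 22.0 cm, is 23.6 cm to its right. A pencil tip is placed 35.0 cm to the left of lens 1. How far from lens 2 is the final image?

2.37 cm

Lens 1: 1/d_i1 = 1/f₁ − 1/d_o1 = 1/(15.0) − 1/(35.0) = 0.03810, so d_i1 = 26.25 cm.
The intermediate image is 26.25 cm to the right of lens 1, which lies 2.650 cm to the right of lens 2 — a virtual object — so d_o2 = −2.650 cm.
Lens 2: 1/d_i2 = 1/f₂ − 1/d_o2 = 1/(22.0) − 1/(-2.650) = 0.4228, so d_i2 = 2.37 cm.
The final image is real, 2.37 cm to the right of lens 2 (overall magnification ≈ -0.67).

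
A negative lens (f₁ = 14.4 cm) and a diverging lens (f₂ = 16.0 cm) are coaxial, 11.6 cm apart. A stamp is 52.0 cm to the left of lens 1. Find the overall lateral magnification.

f₁ = −14.4 cm (diverging).
Lens 1: 1/d_i1 = 1/(-14.4) − 1/(52.0) = -0.08868, so d_i1 = -11.28 cm; m₁ = −d_i1/d_o1 = +0.2169.
d_o2 = 11.6 − (-11.28) = 22.88 cm.
f₂ = −16.0 cm (diverging).
Lens 2: 1/d_i2 = 1/(-16.0) − 1/(22.88) = -0.1062, so d_i2 = -9.416 cm; m₂ = −d_i2/d_o2 = +0.4115.
m = m₁·m₂ = (+0.2169)(+0.4115) = +0.0893.

m = +0.0893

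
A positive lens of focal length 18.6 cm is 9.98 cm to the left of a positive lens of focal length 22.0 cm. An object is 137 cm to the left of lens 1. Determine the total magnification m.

Lens 1: 1/d_i1 = 1/(18.6) − 1/(137) = 0.04646, so d_i1 = 21.52 cm; m₁ = −d_i1/d_o1 = -0.1571.
d_o2 = 9.98 − (21.52) = -11.54 cm (virtual object).
Lens 2: 1/d_i2 = 1/(22.0) − 1/(-11.54) = 0.1321, so d_i2 = 7.569 cm; m₂ = −d_i2/d_o2 = +0.6559.
m = m₁·m₂ = (-0.1571)(+0.6559) = -0.103.

m = -0.103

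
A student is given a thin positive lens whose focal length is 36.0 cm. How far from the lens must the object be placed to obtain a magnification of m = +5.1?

28.9 cm

m = −d_i/d_o ⇒ d_i = −m·d_o.
1/f = 1/d_o + 1/d_i = 1/d_o − 1/(m·d_o) = (1 − 1/m)/d_o, so d_o = f(1 − 1/m) = (36.00)(1 − 1/(+5.1)) = 28.9 cm.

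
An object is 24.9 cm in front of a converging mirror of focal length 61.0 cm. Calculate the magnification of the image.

m = +1.69

1/d_i = 1/f − 1/d_o = 1/(61.00) − 1/(24.9) = -0.02377, so d_i = -42.07 cm.
m = −d_i/d_o = −(-42.07)/(24.9) = +1.69.
The image is virtual, upright and enlarged, behind the mirror.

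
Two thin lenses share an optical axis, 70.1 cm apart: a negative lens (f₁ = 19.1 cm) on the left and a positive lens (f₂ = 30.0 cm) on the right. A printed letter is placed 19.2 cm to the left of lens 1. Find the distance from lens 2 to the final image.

Lens 1 is diverging, so f₁ = −19.1 cm.
Lens 1: 1/d_i1 = 1/f₁ − 1/d_o1 = 1/(-19.1) − 1/(19.2) = -0.1044, so d_i1 = -9.575 cm.
The intermediate image is 9.575 cm to the left of lens 1 (virtual), which is 70.1 − (-9.575) = 79.67 cm to the left of lens 2, so d_o2 = +79.67 cm.
Lens 2: 1/d_i2 = 1/f₂ − 1/d_o2 = 1/(30.0) − 1/(79.67) = 0.02078, so d_i2 = 48.1 cm.
The final image is real, 48.1 cm to the right of lens 2 (overall magnification ≈ -0.30).

48.1 cm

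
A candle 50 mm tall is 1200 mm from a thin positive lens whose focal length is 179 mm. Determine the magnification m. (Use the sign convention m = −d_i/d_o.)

1/d_i = 1/f − 1/d_o = 1/(179.0) − 1/(1200) = 0.004753, so d_i = 210.4 mm.
m = −d_i/d_o = −(210.4)/(1200) = -0.175.
The image is real, inverted and reduced, on the far side of the lens.

m = -0.175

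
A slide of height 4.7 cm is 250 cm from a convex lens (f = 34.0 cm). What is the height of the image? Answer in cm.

0.740 cm

1/d_i = 1/f − 1/d_o = 1/(34.00) − 1/(250) = 0.02541, so d_i = 39.35 cm.
m = −d_i/d_o = -0.1574.
|h_i| = |m|·h_o = 0.1574 × 4.7 = 0.740 cm. The image is real, inverted and reduced, on the far side of the lens.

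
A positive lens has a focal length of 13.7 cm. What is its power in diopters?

P = +7.30 D

f = 13.7 cm = 0.137 m.
P = 1/f = 1/(0.137 m) = +7.30 D.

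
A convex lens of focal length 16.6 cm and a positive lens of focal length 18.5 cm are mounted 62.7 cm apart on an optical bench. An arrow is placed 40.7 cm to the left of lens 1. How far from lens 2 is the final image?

Lens 1: 1/d_i1 = 1/f₁ − 1/d_o1 = 1/(16.6) − 1/(40.7) = 0.03567, so d_i1 = 28.03 cm.
The intermediate image is 28.03 cm to the right of lens 1, which is 62.7 − (28.03) = 34.67 cm to the left of lens 2, so d_o2 = +34.67 cm.
Lens 2: 1/d_i2 = 1/f₂ − 1/d_o2 = 1/(18.5) − 1/(34.67) = 0.02521, so d_i2 = 39.7 cm.
The final image is real, 39.7 cm to the right of lens 2 (overall magnification ≈ 0.79).

39.7 cm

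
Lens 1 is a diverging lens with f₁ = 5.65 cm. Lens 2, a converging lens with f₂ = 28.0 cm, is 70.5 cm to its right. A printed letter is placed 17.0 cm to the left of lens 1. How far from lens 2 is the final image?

44.8 cm

Lens 1 is diverging, so f₁ = −5.65 cm.
Lens 1: 1/d_i1 = 1/f₁ − 1/d_o1 = 1/(-5.65) − 1/(17.0) = -0.2358, so d_i1 = -4.241 cm.
The intermediate image is 4.241 cm to the left of lens 1 (virtual), which is 70.5 − (-4.241) = 74.74 cm to the left of lens 2, so d_o2 = +74.74 cm.
Lens 2: 1/d_i2 = 1/f₂ − 1/d_o2 = 1/(28.0) − 1/(74.74) = 0.02233, so d_i2 = 44.8 cm.
The final image is real, 44.8 cm to the right of lens 2 (overall magnification ≈ -0.15).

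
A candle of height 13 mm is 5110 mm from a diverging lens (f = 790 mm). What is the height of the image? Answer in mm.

1.74 mm

For a diverging lens, f = -790 mm.
1/d_i = 1/f − 1/d_o = 1/(-790.0) − 1/(5110) = -0.001462, so d_i = -684.2 mm.
m = −d_i/d_o = +0.1339.
|h_i| = |m|·h_o = 0.1339 × 13 = 1.74 mm. The image is virtual, upright and reduced, on the same side as the object.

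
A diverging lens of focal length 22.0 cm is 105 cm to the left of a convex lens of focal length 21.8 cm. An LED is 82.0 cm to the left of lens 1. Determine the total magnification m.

f₁ = −22.0 cm (diverging).
Lens 1: 1/d_i1 = 1/(-22.0) − 1/(82.0) = -0.05765, so d_i1 = -17.35 cm; m₁ = −d_i1/d_o1 = +0.2116.
d_o2 = 105 − (-17.35) = 122.3 cm.
Lens 2: 1/d_i2 = 1/(21.8) − 1/(122.3) = 0.03769, so d_i2 = 26.53 cm; m₂ = −d_i2/d_o2 = -0.2169.
m = m₁·m₂ = (+0.2116)(-0.2169) = -0.0459.

m = -0.0459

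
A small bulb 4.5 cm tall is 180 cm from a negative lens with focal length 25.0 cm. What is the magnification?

m = +0.122

For a negative lens, f = -25.0 cm.
1/d_i = 1/f − 1/d_o = 1/(-25.00) − 1/(180) = -0.04556, so d_i = -21.95 cm.
m = −d_i/d_o = −(-21.95)/(180) = +0.122.
The image is virtual, upright and reduced, on the same side as the object.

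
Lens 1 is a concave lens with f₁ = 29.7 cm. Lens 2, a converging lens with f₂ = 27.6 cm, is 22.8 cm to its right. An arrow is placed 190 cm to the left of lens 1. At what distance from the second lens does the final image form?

64.1 cm

Lens 1 is diverging, so f₁ = −29.7 cm.
Lens 1: 1/d_i1 = 1/f₁ − 1/d_o1 = 1/(-29.7) − 1/(190) = -0.03893, so d_i1 = -25.69 cm.
The intermediate image is 25.69 cm to the left of lens 1 (virtual), which is 22.8 − (-25.69) = 48.49 cm to the left of lens 2, so d_o2 = +48.49 cm.
Lens 2: 1/d_i2 = 1/f₂ − 1/d_o2 = 1/(27.6) − 1/(48.49) = 0.01561, so d_i2 = 64.1 cm.
The final image is real, 64.1 cm to the right of lens 2 (overall magnification ≈ -0.18).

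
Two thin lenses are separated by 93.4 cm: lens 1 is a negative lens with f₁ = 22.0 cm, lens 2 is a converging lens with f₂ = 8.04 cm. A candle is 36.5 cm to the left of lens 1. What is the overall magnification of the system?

m = -0.0305

f₁ = −22.0 cm (diverging).
Lens 1: 1/d_i1 = 1/(-22.0) − 1/(36.5) = -0.07285, so d_i1 = -13.73 cm; m₁ = −d_i1/d_o1 = +0.3762.
d_o2 = 93.4 − (-13.73) = 107.1 cm.
Lens 2: 1/d_i2 = 1/(8.04) − 1/(107.1) = 0.1150, so d_i2 = 8.693 cm; m₂ = −d_i2/d_o2 = -0.08116.
m = m₁·m₂ = (+0.3762)(-0.08116) = -0.0305.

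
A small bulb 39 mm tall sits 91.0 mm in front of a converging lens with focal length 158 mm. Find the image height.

92.0 mm

1/d_i = 1/f − 1/d_o = 1/(158.0) − 1/(91.0) = -0.004660, so d_i = -214.6 mm.
m = −d_i/d_o = +2.358.
|h_i| = |m|·h_o = 2.358 × 39 = 92.0 mm. The image is virtual, upright and enlarged, on the same side as the object.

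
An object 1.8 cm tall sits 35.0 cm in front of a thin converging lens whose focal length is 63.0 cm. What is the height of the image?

4.05 cm

1/d_i = 1/f − 1/d_o = 1/(63.00) − 1/(35.0) = -0.01270, so d_i = -78.75 cm.
m = −d_i/d_o = +2.250.
|h_i| = |m|·h_o = 2.250 × 1.8 = 4.05 cm. The image is virtual, upright and enlarged, on the same side as the object.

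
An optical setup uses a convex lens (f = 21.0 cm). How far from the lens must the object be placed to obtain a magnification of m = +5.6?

m = −d_i/d_o ⇒ d_i = −m·d_o.
1/f = 1/d_o + 1/d_i = 1/d_o − 1/(m·d_o) = (1 − 1/m)/d_o, so d_o = f(1 − 1/m) = (21.00)(1 − 1/(+5.6)) = 17.2 cm.

17.2 cm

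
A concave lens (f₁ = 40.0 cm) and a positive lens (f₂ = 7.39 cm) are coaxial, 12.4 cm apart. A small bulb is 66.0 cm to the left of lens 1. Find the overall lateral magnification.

f₁ = −40.0 cm (diverging).
Lens 1: 1/d_i1 = 1/(-40.0) − 1/(66.0) = -0.04015, so d_i1 = -24.91 cm; m₁ = −d_i1/d_o1 = +0.3774.
d_o2 = 12.4 − (-24.91) = 37.31 cm.
Lens 2: 1/d_i2 = 1/(7.39) − 1/(37.31) = 0.1085, so d_i2 = 9.215 cm; m₂ = −d_i2/d_o2 = -0.2470.
m = m₁·m₂ = (+0.3774)(-0.2470) = -0.0932.

m = -0.0932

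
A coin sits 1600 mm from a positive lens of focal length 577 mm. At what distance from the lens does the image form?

902 mm

Thin-lens equation: 1/d_i = 1/f − 1/d_o = 1/(577.0) − 1/(1600) = 0.001733 − 0.0006250 = 0.001108, so d_i = 902 mm.
The image is real, inverted and reduced, on the far side of the lens.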